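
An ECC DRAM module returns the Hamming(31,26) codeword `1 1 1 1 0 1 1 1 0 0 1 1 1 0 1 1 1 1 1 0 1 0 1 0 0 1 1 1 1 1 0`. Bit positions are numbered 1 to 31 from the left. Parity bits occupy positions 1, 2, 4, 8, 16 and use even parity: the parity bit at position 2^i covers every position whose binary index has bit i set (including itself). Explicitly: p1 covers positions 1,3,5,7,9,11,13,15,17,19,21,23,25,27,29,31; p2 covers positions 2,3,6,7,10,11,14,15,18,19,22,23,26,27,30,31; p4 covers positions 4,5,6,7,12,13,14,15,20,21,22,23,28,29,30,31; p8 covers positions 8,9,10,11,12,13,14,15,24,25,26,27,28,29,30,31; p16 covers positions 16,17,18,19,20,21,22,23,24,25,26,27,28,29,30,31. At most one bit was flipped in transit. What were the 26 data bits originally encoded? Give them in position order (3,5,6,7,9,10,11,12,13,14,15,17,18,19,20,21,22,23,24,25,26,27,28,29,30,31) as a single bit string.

s1: b1⊕b3⊕b5⊕b7⊕b9⊕b11⊕b13⊕b15⊕b17⊕b19⊕b21⊕b23⊕b25⊕b27⊕b29⊕b31 = 1⊕1⊕0⊕1⊕0⊕1⊕1⊕1⊕1⊕1⊕1⊕1⊕0⊕1⊕1⊕0 = 0
s2: b2⊕b3⊕b6⊕b7⊕b10⊕b11⊕b14⊕b15⊕b18⊕b19⊕b22⊕b23⊕b26⊕b27⊕b30⊕b31 = 1⊕1⊕1⊕1⊕0⊕1⊕0⊕1⊕1⊕1⊕0⊕1⊕1⊕1⊕1⊕0 = 0
s4: b4⊕b5⊕b6⊕b7⊕b12⊕b13⊕b14⊕b15⊕b20⊕b21⊕b22⊕b23⊕b28⊕b29⊕b30⊕b31 = 1⊕0⊕1⊕1⊕1⊕1⊕0⊕1⊕0⊕1⊕0⊕1⊕1⊕1⊕1⊕0 = 1
s8: b8⊕b9⊕b10⊕b11⊕b12⊕b13⊕b14⊕b15⊕b24⊕b25⊕b26⊕b27⊕b28⊕b29⊕b30⊕b31 = 1⊕0⊕0⊕1⊕1⊕1⊕0⊕1⊕0⊕0⊕1⊕1⊕1⊕1⊕1⊕0 = 0
s16: b16⊕b17⊕b18⊕b19⊕b20⊕b21⊕b22⊕b23⊕b24⊕b25⊕b26⊕b27⊕b28⊕b29⊕b30⊕b31 = 1⊕1⊕1⊕1⊕0⊕1⊕0⊕1⊕0⊕0⊕1⊕1⊕1⊕1⊕1⊕0 = 1
Syndrome (s16...s1) = 10100 → position 20.
Flip bit 20: corrected codeword = 1111011100111011111110100111110
Data bits at positions 3,5,6,7,9,10,11,12,13,14,15,17,18,19,20,21,22,23,24,25,26,27,28,29,30,31: 10110011101111110100111110

10110011101111110100111110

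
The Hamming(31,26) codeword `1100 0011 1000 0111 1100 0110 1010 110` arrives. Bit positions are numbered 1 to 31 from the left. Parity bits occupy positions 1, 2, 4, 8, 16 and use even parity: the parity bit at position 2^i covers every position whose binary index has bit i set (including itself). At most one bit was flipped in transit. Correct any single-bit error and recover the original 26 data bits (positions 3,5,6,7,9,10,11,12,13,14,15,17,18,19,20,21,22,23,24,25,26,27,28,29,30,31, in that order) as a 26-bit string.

00011000011110001001010110

s1: b1⊕b3⊕b5⊕b7⊕b9⊕b11⊕b13⊕b15⊕b17⊕b19⊕b21⊕b23⊕b25⊕b27⊕b29⊕b31 = 1⊕0⊕0⊕1⊕1⊕0⊕0⊕1⊕1⊕0⊕0⊕1⊕1⊕1⊕1⊕0 = 1
s2: b2⊕b3⊕b6⊕b7⊕b10⊕b11⊕b14⊕b15⊕b18⊕b19⊕b22⊕b23⊕b26⊕b27⊕b30⊕b31 = 1⊕0⊕0⊕1⊕0⊕0⊕1⊕1⊕1⊕0⊕1⊕1⊕0⊕1⊕1⊕0 = 1
s4: b4⊕b5⊕b6⊕b7⊕b12⊕b13⊕b14⊕b15⊕b20⊕b21⊕b22⊕b23⊕b28⊕b29⊕b30⊕b31 = 0⊕0⊕0⊕1⊕0⊕0⊕1⊕1⊕0⊕0⊕1⊕1⊕0⊕1⊕1⊕0 = 1
s8: b8⊕b9⊕b10⊕b11⊕b12⊕b13⊕b14⊕b15⊕b24⊕b25⊕b26⊕b27⊕b28⊕b29⊕b30⊕b31 = 1⊕1⊕0⊕0⊕0⊕0⊕1⊕1⊕0⊕1⊕0⊕1⊕0⊕1⊕1⊕0 = 0
s16: b16⊕b17⊕b18⊕b19⊕b20⊕b21⊕b22⊕b23⊕b24⊕b25⊕b26⊕b27⊕b28⊕b29⊕b30⊕b31 = 1⊕1⊕1⊕0⊕0⊕0⊕1⊕1⊕0⊕1⊕0⊕1⊕0⊕1⊕1⊕0 = 1
Syndrome (s16...s1) = 10111 → position 23.
Flip bit 23: corrected codeword = 1100001110000111110001001010110
Data bits at positions 3,5,6,7,9,10,11,12,13,14,15,17,18,19,20,21,22,23,24,25,26,27,28,29,30,31: 00011000011110001001010110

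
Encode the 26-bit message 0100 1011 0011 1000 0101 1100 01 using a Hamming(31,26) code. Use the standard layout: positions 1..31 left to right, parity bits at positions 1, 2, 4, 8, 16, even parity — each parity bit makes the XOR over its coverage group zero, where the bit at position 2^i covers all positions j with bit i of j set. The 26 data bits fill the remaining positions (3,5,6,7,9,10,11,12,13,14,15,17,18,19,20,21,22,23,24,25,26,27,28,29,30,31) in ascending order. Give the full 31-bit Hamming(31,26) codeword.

1101100010110011110000101110001

Place data bits at non-power-of-two positions: b3=0, b5=1, b6=0, b7=0, b9=1, b10=0, b11=1, b12=1, b13=0, b14=0, b15=1, b17=1, b18=1, b19=0, b20=0, b21=0, b22=0, b23=1, b24=0, b25=1, b26=1, b27=1, b28=0, b29=0, b30=0, b31=1.
p1 = XOR of data positions {3,5,7,9,11,13,15,17,19,21,23,25,27,29,31} = 0⊕1⊕0⊕1⊕1⊕0⊕1⊕1⊕0⊕0⊕1⊕1⊕1⊕0⊕1 = 1
p2 = XOR of data positions {3,6,7,10,11,14,15,18,19,22,23,26,27,30,31} = 0⊕0⊕0⊕0⊕1⊕0⊕1⊕1⊕0⊕0⊕1⊕1⊕1⊕0⊕1 = 1
p4 = XOR of data positions {5,6,7,12,13,14,15,20,21,22,23,28,29,30,31} = 1⊕0⊕0⊕1⊕0⊕0⊕1⊕0⊕0⊕0⊕1⊕0⊕0⊕0⊕1 = 1
p8 = XOR of data positions {9,10,11,12,13,14,15,24,25,26,27,28,29,30,31} = 1⊕0⊕1⊕1⊕0⊕0⊕1⊕0⊕1⊕1⊕1⊕0⊕0⊕0⊕1 = 0
p16 = XOR of data positions {17,18,19,20,21,22,23,24,25,26,27,28,29,30,31} = 1⊕1⊕0⊕0⊕0⊕0⊕1⊕0⊕1⊕1⊕1⊕0⊕0⊕0⊕1 = 1
Codeword b1..b31 = 1101100010110011110000101110001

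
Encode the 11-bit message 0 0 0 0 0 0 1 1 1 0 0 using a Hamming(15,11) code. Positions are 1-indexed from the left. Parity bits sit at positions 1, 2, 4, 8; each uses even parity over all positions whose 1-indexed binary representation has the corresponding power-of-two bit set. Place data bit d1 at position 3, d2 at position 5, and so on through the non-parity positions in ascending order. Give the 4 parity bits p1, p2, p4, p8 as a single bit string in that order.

0101

Place data bits at non-power-of-two positions: b3=0, b5=0, b6=0, b7=0, b9=0, b10=0, b11=1, b12=1, b13=1, b14=0, b15=0.
p1 = XOR of data positions {3,5,7,9,11,13,15} = 0⊕0⊕0⊕0⊕1⊕1⊕0 = 0
p2 = XOR of data positions {3,6,7,10,11,14,15} = 0⊕0⊕0⊕0⊕1⊕0⊕0 = 1
p4 = XOR of data positions {5,6,7,12,13,14,15} = 0⊕0⊕0⊕1⊕1⊕0⊕0 = 0
p8 = XOR of data positions {9,10,11,12,13,14,15} = 0⊕0⊕1⊕1⊕1⊕0⊕0 = 1
Parity bits p1,p2,p4,p8 = 0101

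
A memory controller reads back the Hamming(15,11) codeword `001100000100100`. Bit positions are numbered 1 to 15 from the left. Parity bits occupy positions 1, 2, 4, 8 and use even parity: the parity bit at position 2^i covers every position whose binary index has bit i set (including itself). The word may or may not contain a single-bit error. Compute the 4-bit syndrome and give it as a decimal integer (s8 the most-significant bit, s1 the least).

0

s1: b1⊕b3⊕b5⊕b7⊕b9⊕b11⊕b13⊕b15 = 0⊕1⊕0⊕0⊕0⊕0⊕1⊕0 = 0
s2: b2⊕b3⊕b6⊕b7⊕b10⊕b11⊕b14⊕b15 = 0⊕1⊕0⊕0⊕1⊕0⊕0⊕0 = 0
s4: b4⊕b5⊕b6⊕b7⊕b12⊕b13⊕b14⊕b15 = 1⊕0⊕0⊕0⊕0⊕1⊕0⊕0 = 0
s8: b8⊕b9⊕b10⊕b11⊕b12⊕b13⊕b14⊕b15 = 0⊕0⊕1⊕0⊕0⊕1⊕0⊕0 = 0
Syndrome (s8...s1) = 0000 → position 0 (no error).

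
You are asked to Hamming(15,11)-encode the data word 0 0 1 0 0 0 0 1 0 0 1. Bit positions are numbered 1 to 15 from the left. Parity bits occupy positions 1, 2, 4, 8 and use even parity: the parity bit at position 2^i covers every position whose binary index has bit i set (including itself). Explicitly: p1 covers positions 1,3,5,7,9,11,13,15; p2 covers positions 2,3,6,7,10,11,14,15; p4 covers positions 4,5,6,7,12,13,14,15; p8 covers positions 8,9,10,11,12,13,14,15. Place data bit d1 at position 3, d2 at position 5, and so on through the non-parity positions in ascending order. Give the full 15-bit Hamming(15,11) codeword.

100101000001001

Place data bits at non-power-of-two positions: b3=0, b5=0, b6=1, b7=0, b9=0, b10=0, b11=0, b12=1, b13=0, b14=0, b15=1.
p1 = XOR of data positions {3,5,7,9,11,13,15} = 0⊕0⊕0⊕0⊕0⊕0⊕1 = 1
p2 = XOR of data positions {3,6,7,10,11,14,15} = 0⊕1⊕0⊕0⊕0⊕0⊕1 = 0
p4 = XOR of data positions {5,6,7,12,13,14,15} = 0⊕1⊕0⊕1⊕0⊕0⊕1 = 1
p8 = XOR of data positions {9,10,11,12,13,14,15} = 0⊕0⊕0⊕1⊕0⊕0⊕1 = 0
Codeword b1..b15 = 100101000001001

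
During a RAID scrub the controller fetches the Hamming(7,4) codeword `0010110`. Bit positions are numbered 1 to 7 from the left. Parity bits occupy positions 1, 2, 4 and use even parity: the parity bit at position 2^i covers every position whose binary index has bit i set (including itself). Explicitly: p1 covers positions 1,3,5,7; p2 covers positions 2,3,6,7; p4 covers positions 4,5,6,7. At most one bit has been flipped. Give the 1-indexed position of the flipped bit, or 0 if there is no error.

0

s1: b1⊕b3⊕b5⊕b7 = 0⊕1⊕1⊕0 = 0
s2: b2⊕b3⊕b6⊕b7 = 0⊕1⊕1⊕0 = 0
s4: b4⊕b5⊕b6⊕b7 = 0⊕1⊕1⊕0 = 0
Syndrome (s4...s1) = 000 → position 0 (no error).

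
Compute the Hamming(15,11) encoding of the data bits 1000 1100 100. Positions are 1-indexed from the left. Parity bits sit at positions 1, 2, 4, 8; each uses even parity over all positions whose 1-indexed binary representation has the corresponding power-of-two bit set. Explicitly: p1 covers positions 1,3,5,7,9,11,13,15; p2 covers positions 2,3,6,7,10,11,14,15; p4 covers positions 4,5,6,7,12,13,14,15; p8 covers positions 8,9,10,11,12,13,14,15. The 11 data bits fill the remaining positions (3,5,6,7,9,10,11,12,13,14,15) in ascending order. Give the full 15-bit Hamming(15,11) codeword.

101100011100100

Place data bits at non-power-of-two positions: b3=1, b5=0, b6=0, b7=0, b9=1, b10=1, b11=0, b12=0, b13=1, b14=0, b15=0.
p1 = XOR of data positions {3,5,7,9,11,13,15} = 1⊕0⊕0⊕1⊕0⊕1⊕0 = 1
p2 = XOR of data positions {3,6,7,10,11,14,15} = 1⊕0⊕0⊕1⊕0⊕0⊕0 = 0
p4 = XOR of data positions {5,6,7,12,13,14,15} = 0⊕0⊕0⊕0⊕1⊕0⊕0 = 1
p8 = XOR of data positions {9,10,11,12,13,14,15} = 1⊕1⊕0⊕0⊕1⊕0⊕0 = 1
Codeword b1..b15 = 101100011100100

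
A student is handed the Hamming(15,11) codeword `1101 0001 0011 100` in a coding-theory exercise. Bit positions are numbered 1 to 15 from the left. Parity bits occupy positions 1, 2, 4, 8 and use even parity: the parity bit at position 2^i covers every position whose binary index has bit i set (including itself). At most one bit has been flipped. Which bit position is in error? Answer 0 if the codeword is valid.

s1: b1⊕b3⊕b5⊕b7⊕b9⊕b11⊕b13⊕b15 = 1⊕0⊕0⊕0⊕0⊕1⊕1⊕0 = 1
s2: b2⊕b3⊕b6⊕b7⊕b10⊕b11⊕b14⊕b15 = 1⊕0⊕0⊕0⊕0⊕1⊕0⊕0 = 0
s4: b4⊕b5⊕b6⊕b7⊕b12⊕b13⊕b14⊕b15 = 1⊕0⊕0⊕0⊕1⊕1⊕0⊕0 = 1
s8: b8⊕b9⊕b10⊕b11⊕b12⊕b13⊕b14⊕b15 = 1⊕0⊕0⊕1⊕1⊕1⊕0⊕0 = 0
Syndrome (s8...s1) = 0101 → position 5.

5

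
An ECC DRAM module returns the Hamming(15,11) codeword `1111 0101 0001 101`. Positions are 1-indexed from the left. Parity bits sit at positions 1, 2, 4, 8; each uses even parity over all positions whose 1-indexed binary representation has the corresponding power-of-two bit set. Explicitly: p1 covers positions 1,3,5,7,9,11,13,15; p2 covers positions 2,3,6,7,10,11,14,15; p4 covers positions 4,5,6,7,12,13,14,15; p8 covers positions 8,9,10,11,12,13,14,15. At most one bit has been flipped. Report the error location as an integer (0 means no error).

s1: b1⊕b3⊕b5⊕b7⊕b9⊕b11⊕b13⊕b15 = 1⊕1⊕0⊕0⊕0⊕0⊕1⊕1 = 0
s2: b2⊕b3⊕b6⊕b7⊕b10⊕b11⊕b14⊕b15 = 1⊕1⊕1⊕0⊕0⊕0⊕0⊕1 = 0
s4: b4⊕b5⊕b6⊕b7⊕b12⊕b13⊕b14⊕b15 = 1⊕0⊕1⊕0⊕1⊕1⊕0⊕1 = 1
s8: b8⊕b9⊕b10⊕b11⊕b12⊕b13⊕b14⊕b15 = 1⊕0⊕0⊕0⊕1⊕1⊕0⊕1 = 0
Syndrome (s8...s1) = 0100 → position 4.

4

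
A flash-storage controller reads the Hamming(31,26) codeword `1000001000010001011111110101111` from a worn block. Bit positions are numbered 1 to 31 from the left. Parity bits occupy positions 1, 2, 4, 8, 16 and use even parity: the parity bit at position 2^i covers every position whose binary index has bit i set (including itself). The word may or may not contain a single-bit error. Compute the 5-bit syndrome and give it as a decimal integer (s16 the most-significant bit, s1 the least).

25

s1: b1⊕b3⊕b5⊕b7⊕b9⊕b11⊕b13⊕b15⊕b17⊕b19⊕b21⊕b23⊕b25⊕b27⊕b29⊕b31 = 1⊕0⊕0⊕1⊕0⊕0⊕0⊕0⊕0⊕1⊕1⊕1⊕0⊕0⊕1⊕1 = 1
s2: b2⊕b3⊕b6⊕b7⊕b10⊕b11⊕b14⊕b15⊕b18⊕b19⊕b22⊕b23⊕b26⊕b27⊕b30⊕b31 = 0⊕0⊕0⊕1⊕0⊕0⊕0⊕0⊕1⊕1⊕1⊕1⊕1⊕0⊕1⊕1 = 0
s4: b4⊕b5⊕b6⊕b7⊕b12⊕b13⊕b14⊕b15⊕b20⊕b21⊕b22⊕b23⊕b28⊕b29⊕b30⊕b31 = 0⊕0⊕0⊕1⊕1⊕0⊕0⊕0⊕1⊕1⊕1⊕1⊕1⊕1⊕1⊕1 = 0
s8: b8⊕b9⊕b10⊕b11⊕b12⊕b13⊕b14⊕b15⊕b24⊕b25⊕b26⊕b27⊕b28⊕b29⊕b30⊕b31 = 0⊕0⊕0⊕0⊕1⊕0⊕0⊕0⊕1⊕0⊕1⊕0⊕1⊕1⊕1⊕1 = 1
s16: b16⊕b17⊕b18⊕b19⊕b20⊕b21⊕b22⊕b23⊕b24⊕b25⊕b26⊕b27⊕b28⊕b29⊕b30⊕b31 = 1⊕0⊕1⊕1⊕1⊕1⊕1⊕1⊕1⊕0⊕1⊕0⊕1⊕1⊕1⊕1 = 1
Syndrome (s16...s1) = 11001 → position 25.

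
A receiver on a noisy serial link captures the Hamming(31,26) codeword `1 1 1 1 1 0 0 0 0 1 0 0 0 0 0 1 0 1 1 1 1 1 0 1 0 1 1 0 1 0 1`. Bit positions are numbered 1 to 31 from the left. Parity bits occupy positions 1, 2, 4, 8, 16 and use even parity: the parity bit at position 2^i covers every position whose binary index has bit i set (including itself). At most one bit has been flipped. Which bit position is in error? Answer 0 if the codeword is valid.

22

s1: b1⊕b3⊕b5⊕b7⊕b9⊕b11⊕b13⊕b15⊕b17⊕b19⊕b21⊕b23⊕b25⊕b27⊕b29⊕b31 = 1⊕1⊕1⊕0⊕0⊕0⊕0⊕0⊕0⊕1⊕1⊕0⊕0⊕1⊕1⊕1 = 0
s2: b2⊕b3⊕b6⊕b7⊕b10⊕b11⊕b14⊕b15⊕b18⊕b19⊕b22⊕b23⊕b26⊕b27⊕b30⊕b31 = 1⊕1⊕0⊕0⊕1⊕0⊕0⊕0⊕1⊕1⊕1⊕0⊕1⊕1⊕0⊕1 = 1
s4: b4⊕b5⊕b6⊕b7⊕b12⊕b13⊕b14⊕b15⊕b20⊕b21⊕b22⊕b23⊕b28⊕b29⊕b30⊕b31 = 1⊕1⊕0⊕0⊕0⊕0⊕0⊕0⊕1⊕1⊕1⊕0⊕0⊕1⊕0⊕1 = 1
s8: b8⊕b9⊕b10⊕b11⊕b12⊕b13⊕b14⊕b15⊕b24⊕b25⊕b26⊕b27⊕b28⊕b29⊕b30⊕b31 = 0⊕0⊕1⊕0⊕0⊕0⊕0⊕0⊕1⊕0⊕1⊕1⊕0⊕1⊕0⊕1 = 0
s16: b16⊕b17⊕b18⊕b19⊕b20⊕b21⊕b22⊕b23⊕b24⊕b25⊕b26⊕b27⊕b28⊕b29⊕b30⊕b31 = 1⊕0⊕1⊕1⊕1⊕1⊕1⊕0⊕1⊕0⊕1⊕1⊕0⊕1⊕0⊕1 = 1
Syndrome (s16...s1) = 10110 → position 22.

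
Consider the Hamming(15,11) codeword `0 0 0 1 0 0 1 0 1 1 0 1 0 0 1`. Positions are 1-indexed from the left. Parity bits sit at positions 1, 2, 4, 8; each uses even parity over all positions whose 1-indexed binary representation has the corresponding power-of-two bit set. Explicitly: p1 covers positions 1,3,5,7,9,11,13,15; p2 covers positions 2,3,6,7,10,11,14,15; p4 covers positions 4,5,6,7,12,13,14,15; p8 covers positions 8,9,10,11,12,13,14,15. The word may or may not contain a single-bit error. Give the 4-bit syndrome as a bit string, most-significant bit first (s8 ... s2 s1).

s1: b1⊕b3⊕b5⊕b7⊕b9⊕b11⊕b13⊕b15 = 0⊕0⊕0⊕1⊕1⊕0⊕0⊕1 = 1
s2: b2⊕b3⊕b6⊕b7⊕b10⊕b11⊕b14⊕b15 = 0⊕0⊕0⊕1⊕1⊕0⊕0⊕1 = 1
s4: b4⊕b5⊕b6⊕b7⊕b12⊕b13⊕b14⊕b15 = 1⊕0⊕0⊕1⊕1⊕0⊕0⊕1 = 0
s8: b8⊕b9⊕b10⊕b11⊕b12⊕b13⊕b14⊕b15 = 0⊕1⊕1⊕0⊕1⊕0⊕0⊕1 = 0
Syndrome (s8...s1) = 0011 → position 3.

0011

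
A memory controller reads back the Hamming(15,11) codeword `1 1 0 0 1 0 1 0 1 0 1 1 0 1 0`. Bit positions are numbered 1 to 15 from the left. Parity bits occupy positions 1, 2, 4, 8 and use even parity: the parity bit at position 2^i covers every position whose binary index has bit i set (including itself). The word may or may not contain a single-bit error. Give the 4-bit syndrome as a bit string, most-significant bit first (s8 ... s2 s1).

0001

s1: b1⊕b3⊕b5⊕b7⊕b9⊕b11⊕b13⊕b15 = 1⊕0⊕1⊕1⊕1⊕1⊕0⊕0 = 1
s2: b2⊕b3⊕b6⊕b7⊕b10⊕b11⊕b14⊕b15 = 1⊕0⊕0⊕1⊕0⊕1⊕1⊕0 = 0
s4: b4⊕b5⊕b6⊕b7⊕b12⊕b13⊕b14⊕b15 = 0⊕1⊕0⊕1⊕1⊕0⊕1⊕0 = 0
s8: b8⊕b9⊕b10⊕b11⊕b12⊕b13⊕b14⊕b15 = 0⊕1⊕0⊕1⊕1⊕0⊕1⊕0 = 0
Syndrome (s8...s1) = 0001 → position 1.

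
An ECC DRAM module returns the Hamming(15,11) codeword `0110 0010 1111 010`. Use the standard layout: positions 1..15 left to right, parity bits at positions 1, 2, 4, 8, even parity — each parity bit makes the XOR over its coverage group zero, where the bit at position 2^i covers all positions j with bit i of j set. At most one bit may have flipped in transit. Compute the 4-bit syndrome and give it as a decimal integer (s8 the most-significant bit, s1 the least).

12

s1: b1⊕b3⊕b5⊕b7⊕b9⊕b11⊕b13⊕b15 = 0⊕1⊕0⊕1⊕1⊕1⊕0⊕0 = 0
s2: b2⊕b3⊕b6⊕b7⊕b10⊕b11⊕b14⊕b15 = 1⊕1⊕0⊕1⊕1⊕1⊕1⊕0 = 0
s4: b4⊕b5⊕b6⊕b7⊕b12⊕b13⊕b14⊕b15 = 0⊕0⊕0⊕1⊕1⊕0⊕1⊕0 = 1
s8: b8⊕b9⊕b10⊕b11⊕b12⊕b13⊕b14⊕b15 = 0⊕1⊕1⊕1⊕1⊕0⊕1⊕0 = 1
Syndrome (s8...s1) = 1100 → position 12.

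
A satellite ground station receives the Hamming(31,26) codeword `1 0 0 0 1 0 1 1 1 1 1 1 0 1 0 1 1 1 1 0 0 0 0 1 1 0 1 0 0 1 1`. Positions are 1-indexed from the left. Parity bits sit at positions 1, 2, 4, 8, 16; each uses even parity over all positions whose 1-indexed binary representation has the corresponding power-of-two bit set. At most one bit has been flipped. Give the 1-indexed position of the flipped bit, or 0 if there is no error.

s1: b1⊕b3⊕b5⊕b7⊕b9⊕b11⊕b13⊕b15⊕b17⊕b19⊕b21⊕b23⊕b25⊕b27⊕b29⊕b31 = 1⊕0⊕1⊕1⊕1⊕1⊕0⊕0⊕1⊕1⊕0⊕0⊕1⊕1⊕0⊕1 = 0
s2: b2⊕b3⊕b6⊕b7⊕b10⊕b11⊕b14⊕b15⊕b18⊕b19⊕b22⊕b23⊕b26⊕b27⊕b30⊕b31 = 0⊕0⊕0⊕1⊕1⊕1⊕1⊕0⊕1⊕1⊕0⊕0⊕0⊕1⊕1⊕1 = 1
s4: b4⊕b5⊕b6⊕b7⊕b12⊕b13⊕b14⊕b15⊕b20⊕b21⊕b22⊕b23⊕b28⊕b29⊕b30⊕b31 = 0⊕1⊕0⊕1⊕1⊕0⊕1⊕0⊕0⊕0⊕0⊕0⊕0⊕0⊕1⊕1 = 0
s8: b8⊕b9⊕b10⊕b11⊕b12⊕b13⊕b14⊕b15⊕b24⊕b25⊕b26⊕b27⊕b28⊕b29⊕b30⊕b31 = 1⊕1⊕1⊕1⊕1⊕0⊕1⊕0⊕1⊕1⊕0⊕1⊕0⊕0⊕1⊕1 = 1
s16: b16⊕b17⊕b18⊕b19⊕b20⊕b21⊕b22⊕b23⊕b24⊕b25⊕b26⊕b27⊕b28⊕b29⊕b30⊕b31 = 1⊕1⊕1⊕1⊕0⊕0⊕0⊕0⊕1⊕1⊕0⊕1⊕0⊕0⊕1⊕1 = 1
Syndrome (s16...s1) = 11010 → position 26.

26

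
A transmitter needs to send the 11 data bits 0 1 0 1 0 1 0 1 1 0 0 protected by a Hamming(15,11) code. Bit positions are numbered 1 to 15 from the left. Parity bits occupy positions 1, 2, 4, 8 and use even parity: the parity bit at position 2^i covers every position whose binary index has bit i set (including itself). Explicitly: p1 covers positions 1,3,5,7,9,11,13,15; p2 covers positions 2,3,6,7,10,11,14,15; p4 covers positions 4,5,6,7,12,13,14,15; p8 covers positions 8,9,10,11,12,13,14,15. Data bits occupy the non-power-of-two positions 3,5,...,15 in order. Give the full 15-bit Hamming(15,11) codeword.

100010110101100

Place data bits at non-power-of-two positions: b3=0, b5=1, b6=0, b7=1, b9=0, b10=1, b11=0, b12=1, b13=1, b14=0, b15=0.
p1 = XOR of data positions {3,5,7,9,11,13,15} = 0⊕1⊕1⊕0⊕0⊕1⊕0 = 1
p2 = XOR of data positions {3,6,7,10,11,14,15} = 0⊕0⊕1⊕1⊕0⊕0⊕0 = 0
p4 = XOR of data positions {5,6,7,12,13,14,15} = 1⊕0⊕1⊕1⊕1⊕0⊕0 = 0
p8 = XOR of data positions {9,10,11,12,13,14,15} = 0⊕1⊕0⊕1⊕1⊕0⊕0 = 1
Codeword b1..b15 = 100010110101100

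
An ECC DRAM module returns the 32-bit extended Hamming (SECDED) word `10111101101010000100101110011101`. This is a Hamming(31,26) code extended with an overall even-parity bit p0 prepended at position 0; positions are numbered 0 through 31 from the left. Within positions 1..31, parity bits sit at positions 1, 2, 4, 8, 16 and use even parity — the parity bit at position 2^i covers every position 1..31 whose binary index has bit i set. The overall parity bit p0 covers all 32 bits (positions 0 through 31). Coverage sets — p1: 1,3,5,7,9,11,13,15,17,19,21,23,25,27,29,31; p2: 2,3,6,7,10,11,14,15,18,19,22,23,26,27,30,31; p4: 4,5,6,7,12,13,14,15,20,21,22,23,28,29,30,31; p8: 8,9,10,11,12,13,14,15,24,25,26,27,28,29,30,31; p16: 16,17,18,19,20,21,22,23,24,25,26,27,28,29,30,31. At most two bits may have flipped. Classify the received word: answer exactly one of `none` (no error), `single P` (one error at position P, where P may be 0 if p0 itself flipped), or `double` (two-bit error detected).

double

s1: b1⊕b3⊕b5⊕b7⊕b9⊕b11⊕b13⊕b15⊕b17⊕b19⊕b21⊕b23⊕b25⊕b27⊕b29⊕b31 = 0⊕1⊕1⊕1⊕0⊕0⊕0⊕0⊕1⊕0⊕0⊕1⊕0⊕1⊕1⊕1 = 0
s2: b2⊕b3⊕b6⊕b7⊕b10⊕b11⊕b14⊕b15⊕b18⊕b19⊕b22⊕b23⊕b26⊕b27⊕b30⊕b31 = 1⊕1⊕0⊕1⊕1⊕0⊕0⊕0⊕0⊕0⊕1⊕1⊕0⊕1⊕0⊕1 = 0
s4: b4⊕b5⊕b6⊕b7⊕b12⊕b13⊕b14⊕b15⊕b20⊕b21⊕b22⊕b23⊕b28⊕b29⊕b30⊕b31 = 1⊕1⊕0⊕1⊕1⊕0⊕0⊕0⊕1⊕0⊕1⊕1⊕1⊕1⊕0⊕1 = 0
s8: b8⊕b9⊕b10⊕b11⊕b12⊕b13⊕b14⊕b15⊕b24⊕b25⊕b26⊕b27⊕b28⊕b29⊕b30⊕b31 = 1⊕0⊕1⊕0⊕1⊕0⊕0⊕0⊕1⊕0⊕0⊕1⊕1⊕1⊕0⊕1 = 0
s16: b16⊕b17⊕b18⊕b19⊕b20⊕b21⊕b22⊕b23⊕b24⊕b25⊕b26⊕b27⊕b28⊕b29⊕b30⊕b31 = 0⊕1⊕0⊕0⊕1⊕0⊕1⊕1⊕1⊕0⊕0⊕1⊕1⊕1⊕0⊕1 = 1
Syndrome (s16...s1) = 10000 → position 16.
Overall parity (XOR of all 32 bits, including p0): 1⊕0⊕1⊕1⊕1⊕1⊕0⊕1⊕1⊕0⊕1⊕0⊕1⊕0⊕0⊕0⊕0⊕1⊕0⊕0⊕1⊕0⊕1⊕1⊕1⊕0⊕0⊕1⊕1⊕1⊕0⊕1 = 0
Overall=0, syndrome position=16 → double-bit error detected (uncorrectable).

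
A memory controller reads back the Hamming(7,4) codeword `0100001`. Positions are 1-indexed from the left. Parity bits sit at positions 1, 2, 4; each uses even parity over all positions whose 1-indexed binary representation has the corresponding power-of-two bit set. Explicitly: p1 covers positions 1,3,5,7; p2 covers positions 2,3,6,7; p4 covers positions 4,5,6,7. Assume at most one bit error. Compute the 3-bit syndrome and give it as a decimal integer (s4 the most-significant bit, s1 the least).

s1: b1⊕b3⊕b5⊕b7 = 0⊕0⊕0⊕1 = 1
s2: b2⊕b3⊕b6⊕b7 = 1⊕0⊕0⊕1 = 0
s4: b4⊕b5⊕b6⊕b7 = 0⊕0⊕0⊕1 = 1
Syndrome (s4...s1) = 101 → position 5.

5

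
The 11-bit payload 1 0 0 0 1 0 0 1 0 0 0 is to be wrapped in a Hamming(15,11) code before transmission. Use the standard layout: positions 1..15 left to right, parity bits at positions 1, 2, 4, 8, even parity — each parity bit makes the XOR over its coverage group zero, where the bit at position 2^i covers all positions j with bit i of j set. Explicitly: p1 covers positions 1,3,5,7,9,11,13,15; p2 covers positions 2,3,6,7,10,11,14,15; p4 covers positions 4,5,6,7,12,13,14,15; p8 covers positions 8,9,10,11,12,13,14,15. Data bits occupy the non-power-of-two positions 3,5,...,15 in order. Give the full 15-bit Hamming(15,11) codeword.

Place data bits at non-power-of-two positions: b3=1, b5=0, b6=0, b7=0, b9=1, b10=0, b11=0, b12=1, b13=0, b14=0, b15=0.
p1 = XOR of data positions {3,5,7,9,11,13,15} = 1⊕0⊕0⊕1⊕0⊕0⊕0 = 0
p2 = XOR of data positions {3,6,7,10,11,14,15} = 1⊕0⊕0⊕0⊕0⊕0⊕0 = 1
p4 = XOR of data positions {5,6,7,12,13,14,15} = 0⊕0⊕0⊕1⊕0⊕0⊕0 = 1
p8 = XOR of data positions {9,10,11,12,13,14,15} = 1⊕0⊕0⊕1⊕0⊕0⊕0 = 0
Codeword b1..b15 = 011100001001000

011100001001000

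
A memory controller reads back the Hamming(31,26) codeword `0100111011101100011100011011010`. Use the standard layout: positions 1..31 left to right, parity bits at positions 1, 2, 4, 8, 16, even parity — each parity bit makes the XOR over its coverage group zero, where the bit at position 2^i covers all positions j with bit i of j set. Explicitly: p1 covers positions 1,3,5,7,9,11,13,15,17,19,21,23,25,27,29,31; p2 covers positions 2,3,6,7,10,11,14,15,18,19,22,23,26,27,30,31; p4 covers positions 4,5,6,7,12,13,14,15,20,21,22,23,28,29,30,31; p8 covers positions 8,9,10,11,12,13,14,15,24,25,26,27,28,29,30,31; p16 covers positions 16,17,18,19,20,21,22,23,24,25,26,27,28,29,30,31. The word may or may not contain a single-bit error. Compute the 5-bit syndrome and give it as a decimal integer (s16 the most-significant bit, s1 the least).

s1: b1⊕b3⊕b5⊕b7⊕b9⊕b11⊕b13⊕b15⊕b17⊕b19⊕b21⊕b23⊕b25⊕b27⊕b29⊕b31 = 0⊕0⊕1⊕1⊕1⊕1⊕1⊕0⊕0⊕1⊕0⊕0⊕1⊕1⊕0⊕0 = 0
s2: b2⊕b3⊕b6⊕b7⊕b10⊕b11⊕b14⊕b15⊕b18⊕b19⊕b22⊕b23⊕b26⊕b27⊕b30⊕b31 = 1⊕0⊕1⊕1⊕1⊕1⊕1⊕0⊕1⊕1⊕0⊕0⊕0⊕1⊕1⊕0 = 0
s4: b4⊕b5⊕b6⊕b7⊕b12⊕b13⊕b14⊕b15⊕b20⊕b21⊕b22⊕b23⊕b28⊕b29⊕b30⊕b31 = 0⊕1⊕1⊕1⊕0⊕1⊕1⊕0⊕1⊕0⊕0⊕0⊕1⊕0⊕1⊕0 = 0
s8: b8⊕b9⊕b10⊕b11⊕b12⊕b13⊕b14⊕b15⊕b24⊕b25⊕b26⊕b27⊕b28⊕b29⊕b30⊕b31 = 0⊕1⊕1⊕1⊕0⊕1⊕1⊕0⊕1⊕1⊕0⊕1⊕1⊕0⊕1⊕0 = 0
s16: b16⊕b17⊕b18⊕b19⊕b20⊕b21⊕b22⊕b23⊕b24⊕b25⊕b26⊕b27⊕b28⊕b29⊕b30⊕b31 = 0⊕0⊕1⊕1⊕1⊕0⊕0⊕0⊕1⊕1⊕0⊕1⊕1⊕0⊕1⊕0 = 0
Syndrome (s16...s1) = 00000 → position 0 (no error).

0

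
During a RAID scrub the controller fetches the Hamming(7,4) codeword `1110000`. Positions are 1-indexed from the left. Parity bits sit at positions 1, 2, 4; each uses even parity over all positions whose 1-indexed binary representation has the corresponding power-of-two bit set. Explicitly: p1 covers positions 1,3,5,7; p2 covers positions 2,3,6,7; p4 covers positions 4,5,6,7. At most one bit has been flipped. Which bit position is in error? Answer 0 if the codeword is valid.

s1: b1⊕b3⊕b5⊕b7 = 1⊕1⊕0⊕0 = 0
s2: b2⊕b3⊕b6⊕b7 = 1⊕1⊕0⊕0 = 0
s4: b4⊕b5⊕b6⊕b7 = 0⊕0⊕0⊕0 = 0
Syndrome (s4...s1) = 000 → position 0 (no error).

0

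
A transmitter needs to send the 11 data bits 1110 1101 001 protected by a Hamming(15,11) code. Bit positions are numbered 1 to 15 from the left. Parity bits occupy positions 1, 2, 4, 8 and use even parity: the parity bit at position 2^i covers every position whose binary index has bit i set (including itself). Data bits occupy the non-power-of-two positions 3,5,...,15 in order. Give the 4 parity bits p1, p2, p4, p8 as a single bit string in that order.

0000

Place data bits at non-power-of-two positions: b3=1, b5=1, b6=1, b7=0, b9=1, b10=1, b11=0, b12=1, b13=0, b14=0, b15=1.
p1 = XOR of data positions {3,5,7,9,11,13,15} = 1⊕1⊕0⊕1⊕0⊕0⊕1 = 0
p2 = XOR of data positions {3,6,7,10,11,14,15} = 1⊕1⊕0⊕1⊕0⊕0⊕1 = 0
p4 = XOR of data positions {5,6,7,12,13,14,15} = 1⊕1⊕0⊕1⊕0⊕0⊕1 = 0
p8 = XOR of data positions {9,10,11,12,13,14,15} = 1⊕1⊕0⊕1⊕0⊕0⊕1 = 0
Parity bits p1,p2,p4,p8 = 0000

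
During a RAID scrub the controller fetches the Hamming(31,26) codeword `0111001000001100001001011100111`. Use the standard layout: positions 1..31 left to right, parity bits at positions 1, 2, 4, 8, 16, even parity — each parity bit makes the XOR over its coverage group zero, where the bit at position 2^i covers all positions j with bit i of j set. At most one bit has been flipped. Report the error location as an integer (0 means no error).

3

s1: b1⊕b3⊕b5⊕b7⊕b9⊕b11⊕b13⊕b15⊕b17⊕b19⊕b21⊕b23⊕b25⊕b27⊕b29⊕b31 = 0⊕1⊕0⊕1⊕0⊕0⊕1⊕0⊕0⊕1⊕0⊕0⊕1⊕0⊕1⊕1 = 1
s2: b2⊕b3⊕b6⊕b7⊕b10⊕b11⊕b14⊕b15⊕b18⊕b19⊕b22⊕b23⊕b26⊕b27⊕b30⊕b31 = 1⊕1⊕0⊕1⊕0⊕0⊕1⊕0⊕0⊕1⊕1⊕0⊕1⊕0⊕1⊕1 = 1
s4: b4⊕b5⊕b6⊕b7⊕b12⊕b13⊕b14⊕b15⊕b20⊕b21⊕b22⊕b23⊕b28⊕b29⊕b30⊕b31 = 1⊕0⊕0⊕1⊕0⊕1⊕1⊕0⊕0⊕0⊕1⊕0⊕0⊕1⊕1⊕1 = 0
s8: b8⊕b9⊕b10⊕b11⊕b12⊕b13⊕b14⊕b15⊕b24⊕b25⊕b26⊕b27⊕b28⊕b29⊕b30⊕b31 = 0⊕0⊕0⊕0⊕0⊕1⊕1⊕0⊕1⊕1⊕1⊕0⊕0⊕1⊕1⊕1 = 0
s16: b16⊕b17⊕b18⊕b19⊕b20⊕b21⊕b22⊕b23⊕b24⊕b25⊕b26⊕b27⊕b28⊕b29⊕b30⊕b31 = 0⊕0⊕0⊕1⊕0⊕0⊕1⊕0⊕1⊕1⊕1⊕0⊕0⊕1⊕1⊕1 = 0
Syndrome (s16...s1) = 00011 → position 3.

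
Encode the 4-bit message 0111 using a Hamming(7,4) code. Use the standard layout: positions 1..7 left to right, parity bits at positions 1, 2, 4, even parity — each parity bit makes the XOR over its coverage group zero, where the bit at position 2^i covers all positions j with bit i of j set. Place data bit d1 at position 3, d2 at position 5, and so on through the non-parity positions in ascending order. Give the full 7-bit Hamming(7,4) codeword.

Place data bits at non-power-of-two positions: b3=0, b5=1, b6=1, b7=1.
p1 = XOR of data positions {3,5,7} = 0⊕1⊕1 = 0
p2 = XOR of data positions {3,6,7} = 0⊕1⊕1 = 0
p4 = XOR of data positions {5,6,7} = 1⊕1⊕1 = 1
Codeword b1..b7 = 0001111

0001111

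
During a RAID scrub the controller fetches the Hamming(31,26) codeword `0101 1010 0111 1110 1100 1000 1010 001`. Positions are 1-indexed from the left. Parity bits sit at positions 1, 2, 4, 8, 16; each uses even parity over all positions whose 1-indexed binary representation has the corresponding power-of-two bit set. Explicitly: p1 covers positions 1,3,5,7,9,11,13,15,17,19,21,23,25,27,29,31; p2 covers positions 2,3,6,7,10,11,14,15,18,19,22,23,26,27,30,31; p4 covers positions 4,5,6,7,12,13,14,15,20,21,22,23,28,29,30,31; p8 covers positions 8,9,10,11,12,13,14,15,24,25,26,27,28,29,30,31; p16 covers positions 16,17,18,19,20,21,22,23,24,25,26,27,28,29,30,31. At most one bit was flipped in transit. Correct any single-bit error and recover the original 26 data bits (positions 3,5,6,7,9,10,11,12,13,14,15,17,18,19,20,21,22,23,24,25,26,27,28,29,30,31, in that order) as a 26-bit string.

s1: b1⊕b3⊕b5⊕b7⊕b9⊕b11⊕b13⊕b15⊕b17⊕b19⊕b21⊕b23⊕b25⊕b27⊕b29⊕b31 = 0⊕0⊕1⊕1⊕0⊕1⊕1⊕1⊕1⊕0⊕1⊕0⊕1⊕1⊕0⊕1 = 0
s2: b2⊕b3⊕b6⊕b7⊕b10⊕b11⊕b14⊕b15⊕b18⊕b19⊕b22⊕b23⊕b26⊕b27⊕b30⊕b31 = 1⊕0⊕0⊕1⊕1⊕1⊕1⊕1⊕1⊕0⊕0⊕0⊕0⊕1⊕0⊕1 = 1
s4: b4⊕b5⊕b6⊕b7⊕b12⊕b13⊕b14⊕b15⊕b20⊕b21⊕b22⊕b23⊕b28⊕b29⊕b30⊕b31 = 1⊕1⊕0⊕1⊕1⊕1⊕1⊕1⊕0⊕1⊕0⊕0⊕0⊕0⊕0⊕1 = 1
s8: b8⊕b9⊕b10⊕b11⊕b12⊕b13⊕b14⊕b15⊕b24⊕b25⊕b26⊕b27⊕b28⊕b29⊕b30⊕b31 = 0⊕0⊕1⊕1⊕1⊕1⊕1⊕1⊕0⊕1⊕0⊕1⊕0⊕0⊕0⊕1 = 1
s16: b16⊕b17⊕b18⊕b19⊕b20⊕b21⊕b22⊕b23⊕b24⊕b25⊕b26⊕b27⊕b28⊕b29⊕b30⊕b31 = 0⊕1⊕1⊕0⊕0⊕1⊕0⊕0⊕0⊕1⊕0⊕1⊕0⊕0⊕0⊕1 = 0
Syndrome (s16...s1) = 01110 → position 14.
Flip bit 14: corrected codeword = 0101101001111010110010001010001
Data bits at positions 3,5,6,7,9,10,11,12,13,14,15,17,18,19,20,21,22,23,24,25,26,27,28,29,30,31: 01010111101110010001010001

01010111101110010001010001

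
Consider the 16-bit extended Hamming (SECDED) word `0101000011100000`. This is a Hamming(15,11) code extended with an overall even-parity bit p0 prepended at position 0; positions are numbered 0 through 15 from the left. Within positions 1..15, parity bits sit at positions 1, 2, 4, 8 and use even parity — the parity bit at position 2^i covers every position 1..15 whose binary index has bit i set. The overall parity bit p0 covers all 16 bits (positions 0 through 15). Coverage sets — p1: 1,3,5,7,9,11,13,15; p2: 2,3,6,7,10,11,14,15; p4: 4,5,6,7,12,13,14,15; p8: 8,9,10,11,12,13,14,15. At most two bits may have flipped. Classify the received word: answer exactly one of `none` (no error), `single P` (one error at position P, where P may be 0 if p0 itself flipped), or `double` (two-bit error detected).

s1: b1⊕b3⊕b5⊕b7⊕b9⊕b11⊕b13⊕b15 = 1⊕1⊕0⊕0⊕1⊕0⊕0⊕0 = 1
s2: b2⊕b3⊕b6⊕b7⊕b10⊕b11⊕b14⊕b15 = 0⊕1⊕0⊕0⊕1⊕0⊕0⊕0 = 0
s4: b4⊕b5⊕b6⊕b7⊕b12⊕b13⊕b14⊕b15 = 0⊕0⊕0⊕0⊕0⊕0⊕0⊕0 = 0
s8: b8⊕b9⊕b10⊕b11⊕b12⊕b13⊕b14⊕b15 = 1⊕1⊕1⊕0⊕0⊕0⊕0⊕0 = 1
Syndrome (s8...s1) = 1001 → position 9.
Overall parity (XOR of all 16 bits, including p0): 0⊕1⊕0⊕1⊕0⊕0⊕0⊕0⊕1⊕1⊕1⊕0⊕0⊕0⊕0⊕0 = 1
Overall=1, syndrome position=9 → single-bit error at position 9.

single 9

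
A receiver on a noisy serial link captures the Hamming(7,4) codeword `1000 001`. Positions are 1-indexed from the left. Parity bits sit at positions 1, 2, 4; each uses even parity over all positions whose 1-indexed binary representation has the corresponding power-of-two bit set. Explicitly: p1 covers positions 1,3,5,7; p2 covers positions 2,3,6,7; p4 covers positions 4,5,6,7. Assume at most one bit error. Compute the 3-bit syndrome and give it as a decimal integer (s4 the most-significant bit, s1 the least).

s1: b1⊕b3⊕b5⊕b7 = 1⊕0⊕0⊕1 = 0
s2: b2⊕b3⊕b6⊕b7 = 0⊕0⊕0⊕1 = 1
s4: b4⊕b5⊕b6⊕b7 = 0⊕0⊕0⊕1 = 1
Syndrome (s4...s1) = 110 → position 6.

6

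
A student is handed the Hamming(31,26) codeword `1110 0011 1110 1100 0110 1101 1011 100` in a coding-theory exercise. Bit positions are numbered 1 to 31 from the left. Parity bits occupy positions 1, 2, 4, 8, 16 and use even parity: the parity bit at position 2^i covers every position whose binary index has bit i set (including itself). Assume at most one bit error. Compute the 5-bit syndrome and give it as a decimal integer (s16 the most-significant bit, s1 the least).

29

s1: b1⊕b3⊕b5⊕b7⊕b9⊕b11⊕b13⊕b15⊕b17⊕b19⊕b21⊕b23⊕b25⊕b27⊕b29⊕b31 = 1⊕1⊕0⊕1⊕1⊕1⊕1⊕0⊕0⊕1⊕1⊕0⊕1⊕1⊕1⊕0 = 1
s2: b2⊕b3⊕b6⊕b7⊕b10⊕b11⊕b14⊕b15⊕b18⊕b19⊕b22⊕b23⊕b26⊕b27⊕b30⊕b31 = 1⊕1⊕0⊕1⊕1⊕1⊕1⊕0⊕1⊕1⊕1⊕0⊕0⊕1⊕0⊕0 = 0
s4: b4⊕b5⊕b6⊕b7⊕b12⊕b13⊕b14⊕b15⊕b20⊕b21⊕b22⊕b23⊕b28⊕b29⊕b30⊕b31 = 0⊕0⊕0⊕1⊕0⊕1⊕1⊕0⊕0⊕1⊕1⊕0⊕1⊕1⊕0⊕0 = 1
s8: b8⊕b9⊕b10⊕b11⊕b12⊕b13⊕b14⊕b15⊕b24⊕b25⊕b26⊕b27⊕b28⊕b29⊕b30⊕b31 = 1⊕1⊕1⊕1⊕0⊕1⊕1⊕0⊕1⊕1⊕0⊕1⊕1⊕1⊕0⊕0 = 1
s16: b16⊕b17⊕b18⊕b19⊕b20⊕b21⊕b22⊕b23⊕b24⊕b25⊕b26⊕b27⊕b28⊕b29⊕b30⊕b31 = 0⊕0⊕1⊕1⊕0⊕1⊕1⊕0⊕1⊕1⊕0⊕1⊕1⊕1⊕0⊕0 = 1
Syndrome (s16...s1) = 11101 → position 29.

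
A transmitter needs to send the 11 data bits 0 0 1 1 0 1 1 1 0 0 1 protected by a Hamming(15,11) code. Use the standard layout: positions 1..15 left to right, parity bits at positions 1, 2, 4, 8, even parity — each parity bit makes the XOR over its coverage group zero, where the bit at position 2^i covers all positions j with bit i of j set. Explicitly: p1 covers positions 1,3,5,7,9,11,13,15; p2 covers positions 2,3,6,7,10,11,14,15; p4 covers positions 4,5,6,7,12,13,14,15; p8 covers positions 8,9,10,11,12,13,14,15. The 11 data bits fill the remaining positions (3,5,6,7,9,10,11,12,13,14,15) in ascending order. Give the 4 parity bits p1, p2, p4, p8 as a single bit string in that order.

1100

Place data bits at non-power-of-two positions: b3=0, b5=0, b6=1, b7=1, b9=0, b10=1, b11=1, b12=1, b13=0, b14=0, b15=1.
p1 = XOR of data positions {3,5,7,9,11,13,15} = 0⊕0⊕1⊕0⊕1⊕0⊕1 = 1
p2 = XOR of data positions {3,6,7,10,11,14,15} = 0⊕1⊕1⊕1⊕1⊕0⊕1 = 1
p4 = XOR of data positions {5,6,7,12,13,14,15} = 0⊕1⊕1⊕1⊕0⊕0⊕1 = 0
p8 = XOR of data positions {9,10,11,12,13,14,15} = 0⊕1⊕1⊕1⊕0⊕0⊕1 = 0
Parity bits p1,p2,p4,p8 = 1100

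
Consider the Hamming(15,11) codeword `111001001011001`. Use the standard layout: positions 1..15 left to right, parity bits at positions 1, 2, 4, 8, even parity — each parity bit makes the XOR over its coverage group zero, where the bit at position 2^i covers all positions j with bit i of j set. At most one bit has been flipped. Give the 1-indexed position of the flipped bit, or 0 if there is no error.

s1: b1⊕b3⊕b5⊕b7⊕b9⊕b11⊕b13⊕b15 = 1⊕1⊕0⊕0⊕1⊕1⊕0⊕1 = 1
s2: b2⊕b3⊕b6⊕b7⊕b10⊕b11⊕b14⊕b15 = 1⊕1⊕1⊕0⊕0⊕1⊕0⊕1 = 1
s4: b4⊕b5⊕b6⊕b7⊕b12⊕b13⊕b14⊕b15 = 0⊕0⊕1⊕0⊕1⊕0⊕0⊕1 = 1
s8: b8⊕b9⊕b10⊕b11⊕b12⊕b13⊕b14⊕b15 = 0⊕1⊕0⊕1⊕1⊕0⊕0⊕1 = 0
Syndrome (s8...s1) = 0111 → position 7.

7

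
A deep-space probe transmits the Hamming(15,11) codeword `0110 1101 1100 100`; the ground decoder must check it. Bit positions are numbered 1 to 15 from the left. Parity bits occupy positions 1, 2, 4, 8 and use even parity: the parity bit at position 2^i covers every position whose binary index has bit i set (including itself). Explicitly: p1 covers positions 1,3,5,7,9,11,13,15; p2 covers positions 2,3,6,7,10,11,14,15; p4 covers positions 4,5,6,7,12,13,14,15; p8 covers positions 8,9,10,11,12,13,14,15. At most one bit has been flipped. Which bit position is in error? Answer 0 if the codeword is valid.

4

s1: b1⊕b3⊕b5⊕b7⊕b9⊕b11⊕b13⊕b15 = 0⊕1⊕1⊕0⊕1⊕0⊕1⊕0 = 0
s2: b2⊕b3⊕b6⊕b7⊕b10⊕b11⊕b14⊕b15 = 1⊕1⊕1⊕0⊕1⊕0⊕0⊕0 = 0
s4: b4⊕b5⊕b6⊕b7⊕b12⊕b13⊕b14⊕b15 = 0⊕1⊕1⊕0⊕0⊕1⊕0⊕0 = 1
s8: b8⊕b9⊕b10⊕b11⊕b12⊕b13⊕b14⊕b15 = 1⊕1⊕1⊕0⊕0⊕1⊕0⊕0 = 0
Syndrome (s8...s1) = 0100 → position 4.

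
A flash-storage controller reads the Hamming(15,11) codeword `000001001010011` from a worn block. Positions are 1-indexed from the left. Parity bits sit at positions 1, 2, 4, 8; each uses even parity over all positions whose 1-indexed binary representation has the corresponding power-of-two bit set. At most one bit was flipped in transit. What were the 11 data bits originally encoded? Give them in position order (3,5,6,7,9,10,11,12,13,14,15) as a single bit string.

s1: b1⊕b3⊕b5⊕b7⊕b9⊕b11⊕b13⊕b15 = 0⊕0⊕0⊕0⊕1⊕1⊕0⊕1 = 1
s2: b2⊕b3⊕b6⊕b7⊕b10⊕b11⊕b14⊕b15 = 0⊕0⊕1⊕0⊕0⊕1⊕1⊕1 = 0
s4: b4⊕b5⊕b6⊕b7⊕b12⊕b13⊕b14⊕b15 = 0⊕0⊕1⊕0⊕0⊕0⊕1⊕1 = 1
s8: b8⊕b9⊕b10⊕b11⊕b12⊕b13⊕b14⊕b15 = 0⊕1⊕0⊕1⊕0⊕0⊕1⊕1 = 0
Syndrome (s8...s1) = 0101 → position 5.
Flip bit 5: corrected codeword = 000011001010011
Data bits at positions 3,5,6,7,9,10,11,12,13,14,15: 01101010011

01101010011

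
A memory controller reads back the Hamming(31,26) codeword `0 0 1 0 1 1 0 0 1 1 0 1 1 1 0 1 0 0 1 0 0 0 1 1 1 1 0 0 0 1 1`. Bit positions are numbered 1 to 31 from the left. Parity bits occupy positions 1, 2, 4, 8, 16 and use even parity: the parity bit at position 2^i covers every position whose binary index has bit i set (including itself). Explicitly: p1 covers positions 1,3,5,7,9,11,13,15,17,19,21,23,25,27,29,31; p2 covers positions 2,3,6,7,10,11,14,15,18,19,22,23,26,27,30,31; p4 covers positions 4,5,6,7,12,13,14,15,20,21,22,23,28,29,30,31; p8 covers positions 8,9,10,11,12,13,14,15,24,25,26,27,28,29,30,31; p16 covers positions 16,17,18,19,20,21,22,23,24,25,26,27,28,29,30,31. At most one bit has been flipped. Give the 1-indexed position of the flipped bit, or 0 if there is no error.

2

s1: b1⊕b3⊕b5⊕b7⊕b9⊕b11⊕b13⊕b15⊕b17⊕b19⊕b21⊕b23⊕b25⊕b27⊕b29⊕b31 = 0⊕1⊕1⊕0⊕1⊕0⊕1⊕0⊕0⊕1⊕0⊕1⊕1⊕0⊕0⊕1 = 0
s2: b2⊕b3⊕b6⊕b7⊕b10⊕b11⊕b14⊕b15⊕b18⊕b19⊕b22⊕b23⊕b26⊕b27⊕b30⊕b31 = 0⊕1⊕1⊕0⊕1⊕0⊕1⊕0⊕0⊕1⊕0⊕1⊕1⊕0⊕1⊕1 = 1
s4: b4⊕b5⊕b6⊕b7⊕b12⊕b13⊕b14⊕b15⊕b20⊕b21⊕b22⊕b23⊕b28⊕b29⊕b30⊕b31 = 0⊕1⊕1⊕0⊕1⊕1⊕1⊕0⊕0⊕0⊕0⊕1⊕0⊕0⊕1⊕1 = 0
s8: b8⊕b9⊕b10⊕b11⊕b12⊕b13⊕b14⊕b15⊕b24⊕b25⊕b26⊕b27⊕b28⊕b29⊕b30⊕b31 = 0⊕1⊕1⊕0⊕1⊕1⊕1⊕0⊕1⊕1⊕1⊕0⊕0⊕0⊕1⊕1 = 0
s16: b16⊕b17⊕b18⊕b19⊕b20⊕b21⊕b22⊕b23⊕b24⊕b25⊕b26⊕b27⊕b28⊕b29⊕b30⊕b31 = 1⊕0⊕0⊕1⊕0⊕0⊕0⊕1⊕1⊕1⊕1⊕0⊕0⊕0⊕1⊕1 = 0
Syndrome (s16...s1) = 00010 → position 2.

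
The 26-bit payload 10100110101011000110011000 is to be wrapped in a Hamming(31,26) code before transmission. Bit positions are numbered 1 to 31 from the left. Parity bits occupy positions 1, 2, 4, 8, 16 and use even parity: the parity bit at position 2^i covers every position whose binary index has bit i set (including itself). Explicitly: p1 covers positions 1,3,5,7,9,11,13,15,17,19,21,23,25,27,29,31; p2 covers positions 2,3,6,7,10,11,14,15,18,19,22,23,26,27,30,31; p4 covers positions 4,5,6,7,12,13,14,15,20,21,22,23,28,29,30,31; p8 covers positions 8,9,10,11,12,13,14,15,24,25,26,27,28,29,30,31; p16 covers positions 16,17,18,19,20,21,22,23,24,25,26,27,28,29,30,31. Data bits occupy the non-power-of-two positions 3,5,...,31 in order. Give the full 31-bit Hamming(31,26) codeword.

1111010101101010011000110011000

Place data bits at non-power-of-two positions: b3=1, b5=0, b6=1, b7=0, b9=0, b10=1, b11=1, b12=0, b13=1, b14=0, b15=1, b17=0, b18=1, b19=1, b20=0, b21=0, b22=0, b23=1, b24=1, b25=0, b26=0, b27=1, b28=1, b29=0, b30=0, b31=0.
p1 = XOR of data positions {3,5,7,9,11,13,15,17,19,21,23,25,27,29,31} = 1⊕0⊕0⊕0⊕1⊕1⊕1⊕0⊕1⊕0⊕1⊕0⊕1⊕0⊕0 = 1
p2 = XOR of data positions {3,6,7,10,11,14,15,18,19,22,23,26,27,30,31} = 1⊕1⊕0⊕1⊕1⊕0⊕1⊕1⊕1⊕0⊕1⊕0⊕1⊕0⊕0 = 1
p4 = XOR of data positions {5,6,7,12,13,14,15,20,21,22,23,28,29,30,31} = 0⊕1⊕0⊕0⊕1⊕0⊕1⊕0⊕0⊕0⊕1⊕1⊕0⊕0⊕0 = 1
p8 = XOR of data positions {9,10,11,12,13,14,15,24,25,26,27,28,29,30,31} = 0⊕1⊕1⊕0⊕1⊕0⊕1⊕1⊕0⊕0⊕1⊕1⊕0⊕0⊕0 = 1
p16 = XOR of data positions {17,18,19,20,21,22,23,24,25,26,27,28,29,30,31} = 0⊕1⊕1⊕0⊕0⊕0⊕1⊕1⊕0⊕0⊕1⊕1⊕0⊕0⊕0 = 0
Codeword b1..b31 = 1111010101101010011000110011000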